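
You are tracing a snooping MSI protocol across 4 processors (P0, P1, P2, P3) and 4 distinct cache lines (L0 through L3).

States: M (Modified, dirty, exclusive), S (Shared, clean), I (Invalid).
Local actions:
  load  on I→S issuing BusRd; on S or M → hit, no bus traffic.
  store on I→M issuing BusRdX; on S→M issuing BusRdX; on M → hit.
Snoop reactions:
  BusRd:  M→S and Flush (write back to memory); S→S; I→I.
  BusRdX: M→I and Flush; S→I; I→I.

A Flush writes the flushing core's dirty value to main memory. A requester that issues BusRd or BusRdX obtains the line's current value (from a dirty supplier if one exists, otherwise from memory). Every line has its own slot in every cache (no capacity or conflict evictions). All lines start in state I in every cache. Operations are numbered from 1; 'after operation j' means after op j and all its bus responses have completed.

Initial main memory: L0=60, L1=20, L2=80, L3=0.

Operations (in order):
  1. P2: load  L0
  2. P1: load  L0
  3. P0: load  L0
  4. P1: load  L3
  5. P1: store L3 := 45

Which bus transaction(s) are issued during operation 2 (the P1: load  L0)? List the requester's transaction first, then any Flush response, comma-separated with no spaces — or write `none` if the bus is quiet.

bus = BusRd

[1] P2: load  L0 | P0:I, P1:I, P2:S(60), P3:I | bus: BusRd
[2] P1: load  L0 | P0:I, P1:S(60), P2:S(60), P3:I | bus: BusRd
[3] P0: load  L0 | P0:S(60), P1:S(60), P2:S(60), P3:I | bus: BusRd
[4] P1: load  L3 | P0:I, P1:S(0), P2:I, P3:I | bus: BusRd
[5] P1: store L3 := 45 | P0:I, P1:M(45), P2:I, P3:I | bus: BusRdX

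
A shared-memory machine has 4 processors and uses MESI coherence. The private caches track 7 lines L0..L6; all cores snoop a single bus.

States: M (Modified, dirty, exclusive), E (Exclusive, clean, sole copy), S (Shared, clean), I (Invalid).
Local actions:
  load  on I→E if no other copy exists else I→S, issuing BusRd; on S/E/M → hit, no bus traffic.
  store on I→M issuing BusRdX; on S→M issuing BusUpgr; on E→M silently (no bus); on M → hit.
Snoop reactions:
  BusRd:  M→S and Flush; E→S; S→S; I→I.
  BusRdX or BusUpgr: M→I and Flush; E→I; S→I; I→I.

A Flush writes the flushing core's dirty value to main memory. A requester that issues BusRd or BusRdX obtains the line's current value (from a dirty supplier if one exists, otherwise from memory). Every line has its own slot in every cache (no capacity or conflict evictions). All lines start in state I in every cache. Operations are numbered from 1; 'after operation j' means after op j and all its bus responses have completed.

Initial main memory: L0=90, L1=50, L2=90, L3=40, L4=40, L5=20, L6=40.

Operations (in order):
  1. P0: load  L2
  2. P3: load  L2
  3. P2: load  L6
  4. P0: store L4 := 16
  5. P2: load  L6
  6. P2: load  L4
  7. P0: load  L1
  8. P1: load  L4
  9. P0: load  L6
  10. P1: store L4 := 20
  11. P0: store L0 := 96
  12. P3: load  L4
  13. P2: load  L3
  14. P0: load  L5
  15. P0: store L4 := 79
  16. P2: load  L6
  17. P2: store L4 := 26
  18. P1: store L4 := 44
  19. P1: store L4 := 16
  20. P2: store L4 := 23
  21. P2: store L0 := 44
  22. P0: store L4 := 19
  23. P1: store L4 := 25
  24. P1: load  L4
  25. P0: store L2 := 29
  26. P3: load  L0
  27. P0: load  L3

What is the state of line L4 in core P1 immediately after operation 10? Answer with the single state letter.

[1] P0: load  L2 | P0:E(90), P1:I, P2:I, P3:I | bus: BusRd
[2] P3: load  L2 | P0:S(90), P1:I, P2:I, P3:S(90) | bus: BusRd
[3] P2: load  L6 | P0:I, P1:I, P2:E(40), P3:I | bus: BusRd
[4] P0: store L4 := 16 | P0:M(16), P1:I, P2:I, P3:I | bus: BusRdX
[5] P2: load  L6 | P0:I, P1:I, P2:E(40), P3:I | bus: none
[6] P2: load  L4 | P0:S(16), P1:I, P2:S(16), P3:I | bus: BusRd,Flush
[7] P0: load  L1 | P0:E(50), P1:I, P2:I, P3:I | bus: BusRd
[8] P1: load  L4 | P0:S(16), P1:S(16), P2:S(16), P3:I | bus: BusRd
[9] P0: load  L6 | P0:S(40), P1:I, P2:S(40), P3:I | bus: BusRd
[10] P1: store L4 := 20 | P0:I, P1:M(20), P2:I, P3:I | bus: BusUpgr
[11] P0: store L0 := 96 | P0:M(96), P1:I, P2:I, P3:I | bus: BusRdX
[12] P3: load  L4 | P0:I, P1:S(20), P2:I, P3:S(20) | bus: BusRd,Flush
[13] P2: load  L3 | P0:I, P1:I, P2:E(40), P3:I | bus: BusRd
[14] P0: load  L5 | P0:E(20), P1:I, P2:I, P3:I | bus: BusRd
[15] P0: store L4 := 79 | P0:M(79), P1:I, P2:I, P3:I | bus: BusRdX
[16] P2: load  L6 | P0:S(40), P1:I, P2:S(40), P3:I | bus: none
[17] P2: store L4 := 26 | P0:I, P1:I, P2:M(26), P3:I | bus: BusRdX,Flush
[18] P1: store L4 := 44 | P0:I, P1:M(44), P2:I, P3:I | bus: BusRdX,Flush
[19] P1: store L4 := 16 | P0:I, P1:M(16), P2:I, P3:I | bus: none
[20] P2: store L4 := 23 | P0:I, P1:I, P2:M(23), P3:I | bus: BusRdX,Flush
[21] P2: store L0 := 44 | P0:I, P1:I, P2:M(44), P3:I | bus: BusRdX,Flush
[22] P0: store L4 := 19 | P0:M(19), P1:I, P2:I, P3:I | bus: BusRdX,Flush
[23] P1: store L4 := 25 | P0:I, P1:M(25), P2:I, P3:I | bus: BusRdX,Flush
[24] P1: load  L4 | P0:I, P1:M(25), P2:I, P3:I | bus: none
[25] P0: store L2 := 29 | P0:M(29), P1:I, P2:I, P3:I | bus: BusUpgr
[26] P3: load  L0 | P0:I, P1:I, P2:S(44), P3:S(44) | bus: BusRd,Flush
[27] P0: load  L3 | P0:S(40), P1:I, P2:S(40), P3:I | bus: BusRd

state = M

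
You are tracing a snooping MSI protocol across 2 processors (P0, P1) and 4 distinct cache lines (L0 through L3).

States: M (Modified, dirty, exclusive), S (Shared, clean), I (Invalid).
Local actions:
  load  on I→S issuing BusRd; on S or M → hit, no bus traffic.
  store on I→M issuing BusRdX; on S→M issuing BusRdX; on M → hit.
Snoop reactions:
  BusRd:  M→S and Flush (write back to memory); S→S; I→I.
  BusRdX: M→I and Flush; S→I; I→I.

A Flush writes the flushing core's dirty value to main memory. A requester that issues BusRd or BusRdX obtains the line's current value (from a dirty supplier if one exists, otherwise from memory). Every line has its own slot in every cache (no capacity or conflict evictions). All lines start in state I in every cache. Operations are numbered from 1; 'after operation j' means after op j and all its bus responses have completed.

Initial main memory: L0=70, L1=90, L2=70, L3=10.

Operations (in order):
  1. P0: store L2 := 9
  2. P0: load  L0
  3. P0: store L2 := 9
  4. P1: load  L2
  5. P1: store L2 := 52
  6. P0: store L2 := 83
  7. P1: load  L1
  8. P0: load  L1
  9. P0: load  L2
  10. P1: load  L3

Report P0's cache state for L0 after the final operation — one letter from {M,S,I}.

state = S

step 1: P0: store L2 := 9  ⟶  MI  (L2)  txn=BusRdX  M[L2]=70
step 2: P0: load  L0  ⟶  SI  (L0)  txn=BusRd  M[L0]=70
step 3: P0: store L2 := 9  ⟶  MI  (L2)  txn=∅  M[L2]=70
step 4: P1: load  L2  ⟶  SS  (L2)  txn=BusRd+Flush  M[L2]=9
step 5: P1: store L2 := 52  ⟶  IM  (L2)  txn=BusRdX  M[L2]=9
step 6: P0: store L2 := 83  ⟶  MI  (L2)  txn=BusRdX+Flush  M[L2]=52
step 7: P1: load  L1  ⟶  IS  (L1)  txn=BusRd  M[L1]=90
step 8: P0: load  L1  ⟶  SS  (L1)  txn=BusRd  M[L1]=90
step 9: P0: load  L2  ⟶  MI  (L2)  txn=∅  M[L2]=52
step 10: P1: load  L3  ⟶  IS  (L3)  txn=BusRd  M[L3]=10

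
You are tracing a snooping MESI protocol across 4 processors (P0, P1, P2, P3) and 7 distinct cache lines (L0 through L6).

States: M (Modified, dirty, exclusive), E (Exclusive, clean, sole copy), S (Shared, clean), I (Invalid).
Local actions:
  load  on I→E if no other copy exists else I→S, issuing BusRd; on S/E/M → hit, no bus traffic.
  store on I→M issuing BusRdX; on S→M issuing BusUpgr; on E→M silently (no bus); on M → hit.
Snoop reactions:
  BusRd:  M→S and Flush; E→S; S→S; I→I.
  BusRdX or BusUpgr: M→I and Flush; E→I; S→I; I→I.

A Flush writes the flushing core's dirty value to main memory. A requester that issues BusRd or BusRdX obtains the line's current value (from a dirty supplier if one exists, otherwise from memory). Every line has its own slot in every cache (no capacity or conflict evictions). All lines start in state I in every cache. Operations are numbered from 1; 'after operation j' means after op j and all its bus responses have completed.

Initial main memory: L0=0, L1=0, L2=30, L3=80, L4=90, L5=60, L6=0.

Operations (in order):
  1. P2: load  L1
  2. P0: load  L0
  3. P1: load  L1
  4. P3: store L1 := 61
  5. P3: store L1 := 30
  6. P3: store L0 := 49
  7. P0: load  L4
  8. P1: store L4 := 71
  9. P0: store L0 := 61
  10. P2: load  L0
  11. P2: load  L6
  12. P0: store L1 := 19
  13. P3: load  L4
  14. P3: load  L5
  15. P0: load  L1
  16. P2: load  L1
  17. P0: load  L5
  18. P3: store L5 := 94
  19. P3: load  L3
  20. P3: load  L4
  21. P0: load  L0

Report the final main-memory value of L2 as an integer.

memory[L2] = 30

[1] P2: load  L1 | P0:I, P1:I, P2:E(0), P3:I | bus: BusRd
[2] P0: load  L0 | P0:E(0), P1:I, P2:I, P3:I | bus: BusRd
[3] P1: load  L1 | P0:I, P1:S(0), P2:S(0), P3:I | bus: BusRd
[4] P3: store L1 := 61 | P0:I, P1:I, P2:I, P3:M(61) | bus: BusRdX
[5] P3: store L1 := 30 | P0:I, P1:I, P2:I, P3:M(30) | bus: none
[6] P3: store L0 := 49 | P0:I, P1:I, P2:I, P3:M(49) | bus: BusRdX
[7] P0: load  L4 | P0:E(90), P1:I, P2:I, P3:I | bus: BusRd
[8] P1: store L4 := 71 | P0:I, P1:M(71), P2:I, P3:I | bus: BusRdX
[9] P0: store L0 := 61 | P0:M(61), P1:I, P2:I, P3:I | bus: BusRdX,Flush
[10] P2: load  L0 | P0:S(61), P1:I, P2:S(61), P3:I | bus: BusRd,Flush
[11] P2: load  L6 | P0:I, P1:I, P2:E(0), P3:I | bus: BusRd
[12] P0: store L1 := 19 | P0:M(19), P1:I, P2:I, P3:I | bus: BusRdX,Flush
[13] P3: load  L4 | P0:I, P1:S(71), P2:I, P3:S(71) | bus: BusRd,Flush
[14] P3: load  L5 | P0:I, P1:I, P2:I, P3:E(60) | bus: BusRd
[15] P0: load  L1 | P0:M(19), P1:I, P2:I, P3:I | bus: none
[16] P2: load  L1 | P0:S(19), P1:I, P2:S(19), P3:I | bus: BusRd,Flush
[17] P0: load  L5 | P0:S(60), P1:I, P2:I, P3:S(60) | bus: BusRd
[18] P3: store L5 := 94 | P0:I, P1:I, P2:I, P3:M(94) | bus: BusUpgr
[19] P3: load  L3 | P0:I, P1:I, P2:I, P3:E(80) | bus: BusRd
[20] P3: load  L4 | P0:I, P1:S(71), P2:I, P3:S(71) | bus: none
[21] P0: load  L0 | P0:S(61), P1:I, P2:S(61), P3:I | bus: none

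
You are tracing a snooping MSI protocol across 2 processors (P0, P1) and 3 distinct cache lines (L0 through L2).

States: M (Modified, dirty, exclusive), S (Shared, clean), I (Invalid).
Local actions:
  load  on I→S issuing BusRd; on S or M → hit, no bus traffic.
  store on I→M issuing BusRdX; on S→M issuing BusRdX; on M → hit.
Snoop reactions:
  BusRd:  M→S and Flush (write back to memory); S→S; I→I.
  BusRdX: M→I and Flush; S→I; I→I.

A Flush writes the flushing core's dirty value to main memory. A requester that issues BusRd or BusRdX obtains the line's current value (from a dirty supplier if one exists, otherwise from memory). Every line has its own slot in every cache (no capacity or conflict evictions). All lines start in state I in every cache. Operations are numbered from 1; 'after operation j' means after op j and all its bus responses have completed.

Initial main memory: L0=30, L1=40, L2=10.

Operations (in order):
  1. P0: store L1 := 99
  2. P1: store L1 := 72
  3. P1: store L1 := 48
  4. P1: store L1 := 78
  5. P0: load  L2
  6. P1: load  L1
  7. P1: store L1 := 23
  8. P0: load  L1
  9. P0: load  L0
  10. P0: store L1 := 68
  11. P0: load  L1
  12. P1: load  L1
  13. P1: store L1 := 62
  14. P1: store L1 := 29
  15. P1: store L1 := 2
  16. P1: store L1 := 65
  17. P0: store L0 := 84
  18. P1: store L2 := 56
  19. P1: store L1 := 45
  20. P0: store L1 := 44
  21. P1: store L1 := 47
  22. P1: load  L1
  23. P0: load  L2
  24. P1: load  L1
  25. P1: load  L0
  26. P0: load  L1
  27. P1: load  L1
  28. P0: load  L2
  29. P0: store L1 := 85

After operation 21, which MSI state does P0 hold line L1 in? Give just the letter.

1. P0: store L1 := 99  bus=[BusRdX]  L1: P0=M P1=I  mem[L1]=40
2. P1: store L1 := 72  bus=[BusRdX,Flush]  L1: P0=I P1=M  mem[L1]=99
3. P1: store L1 := 48  bus=[-]  L1: P0=I P1=M  mem[L1]=99
4. P1: store L1 := 78  bus=[-]  L1: P0=I P1=M  mem[L1]=99
5. P0: load  L2  bus=[BusRd]  L2: P0=S P1=I  mem[L2]=10
6. P1: load  L1  bus=[-]  L1: P0=I P1=M  mem[L1]=99
7. P1: store L1 := 23  bus=[-]  L1: P0=I P1=M  mem[L1]=99
8. P0: load  L1  bus=[BusRd,Flush]  L1: P0=S P1=S  mem[L1]=23
9. P0: load  L0  bus=[BusRd]  L0: P0=S P1=I  mem[L0]=30
10. P0: store L1 := 68  bus=[BusRdX]  L1: P0=M P1=I  mem[L1]=23
11. P0: load  L1  bus=[-]  L1: P0=M P1=I  mem[L1]=23
12. P1: load  L1  bus=[BusRd,Flush]  L1: P0=S P1=S  mem[L1]=68
13. P1: store L1 := 62  bus=[BusRdX]  L1: P0=I P1=M  mem[L1]=68
14. P1: store L1 := 29  bus=[-]  L1: P0=I P1=M  mem[L1]=68
15. P1: store L1 := 2  bus=[-]  L1: P0=I P1=M  mem[L1]=68
16. P1: store L1 := 65  bus=[-]  L1: P0=I P1=M  mem[L1]=68
17. P0: store L0 := 84  bus=[BusRdX]  L0: P0=M P1=I  mem[L0]=30
18. P1: store L2 := 56  bus=[BusRdX]  L2: P0=I P1=M  mem[L2]=10
19. P1: store L1 := 45  bus=[-]  L1: P0=I P1=M  mem[L1]=68
20. P0: store L1 := 44  bus=[BusRdX,Flush]  L1: P0=M P1=I  mem[L1]=45
21. P1: store L1 := 47  bus=[BusRdX,Flush]  L1: P0=I P1=M  mem[L1]=44
22. P1: load  L1  bus=[-]  L1: P0=I P1=M  mem[L1]=44
23. P0: load  L2  bus=[BusRd,Flush]  L2: P0=S P1=S  mem[L2]=56
24. P1: load  L1  bus=[-]  L1: P0=I P1=M  mem[L1]=44
25. P1: load  L0  bus=[BusRd,Flush]  L0: P0=S P1=S  mem[L0]=84
26. P0: load  L1  bus=[BusRd,Flush]  L1: P0=S P1=S  mem[L1]=47
27. P1: load  L1  bus=[-]  L1: P0=S P1=S  mem[L1]=47
28. P0: load  L2  bus=[-]  L2: P0=S P1=S  mem[L2]=56
29. P0: store L1 := 85  bus=[BusRdX]  L1: P0=M P1=I  mem[L1]=47

state = I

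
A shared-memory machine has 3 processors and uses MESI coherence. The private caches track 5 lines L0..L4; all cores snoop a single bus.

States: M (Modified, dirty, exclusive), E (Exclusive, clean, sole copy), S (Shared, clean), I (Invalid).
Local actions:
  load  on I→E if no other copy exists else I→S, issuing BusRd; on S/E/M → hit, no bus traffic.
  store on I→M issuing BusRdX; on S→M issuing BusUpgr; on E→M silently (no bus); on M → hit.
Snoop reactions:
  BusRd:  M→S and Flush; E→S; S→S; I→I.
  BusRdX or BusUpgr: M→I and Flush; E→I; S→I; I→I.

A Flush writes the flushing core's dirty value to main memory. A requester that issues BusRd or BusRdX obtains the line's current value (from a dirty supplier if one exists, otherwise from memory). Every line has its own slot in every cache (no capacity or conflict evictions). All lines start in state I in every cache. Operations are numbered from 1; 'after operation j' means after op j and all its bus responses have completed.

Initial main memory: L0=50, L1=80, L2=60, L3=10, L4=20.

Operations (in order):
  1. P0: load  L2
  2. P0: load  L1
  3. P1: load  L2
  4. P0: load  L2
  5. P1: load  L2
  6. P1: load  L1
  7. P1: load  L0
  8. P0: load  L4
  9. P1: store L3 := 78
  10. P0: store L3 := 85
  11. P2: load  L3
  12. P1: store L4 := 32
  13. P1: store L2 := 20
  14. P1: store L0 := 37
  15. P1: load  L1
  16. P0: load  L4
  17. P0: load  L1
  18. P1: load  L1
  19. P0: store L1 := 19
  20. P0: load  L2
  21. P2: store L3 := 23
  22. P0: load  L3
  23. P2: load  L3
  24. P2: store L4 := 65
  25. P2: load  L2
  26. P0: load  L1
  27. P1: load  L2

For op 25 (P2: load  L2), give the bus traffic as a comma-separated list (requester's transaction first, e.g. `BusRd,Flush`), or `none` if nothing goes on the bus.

  op1 P0: load  L2 → E/I/I on L2; bus BusRd; mem=60
  op2 P0: load  L1 → E/I/I on L1; bus BusRd; mem=80
  op3 P1: load  L2 → S/S/I on L2; bus BusRd; mem=60
  op4 P0: load  L2 → S/S/I on L2; bus (none); mem=60
  op5 P1: load  L2 → S/S/I on L2; bus (none); mem=60
  op6 P1: load  L1 → S/S/I on L1; bus BusRd; mem=80
  op7 P1: load  L0 → I/E/I on L0; bus BusRd; mem=50
  op8 P0: load  L4 → E/I/I on L4; bus BusRd; mem=20
  op9 P1: store L3 := 78 → I/M/I on L3; bus BusRdX; mem=10
  op10 P0: store L3 := 85 → M/I/I on L3; bus BusRdX Flush; mem=78
  op11 P2: load  L3 → S/I/S on L3; bus BusRd Flush; mem=85
  op12 P1: store L4 := 32 → I/M/I on L4; bus BusRdX; mem=20
  op13 P1: store L2 := 20 → I/M/I on L2; bus BusUpgr; mem=60
  op14 P1: store L0 := 37 → I/M/I on L0; bus (none); mem=50
  op15 P1: load  L1 → S/S/I on L1; bus (none); mem=80
  op16 P0: load  L4 → S/S/I on L4; bus BusRd Flush; mem=32
  op17 P0: load  L1 → S/S/I on L1; bus (none); mem=80
  op18 P1: load  L1 → S/S/I on L1; bus (none); mem=80
  op19 P0: store L1 := 19 → M/I/I on L1; bus BusUpgr; mem=80
  op20 P0: load  L2 → S/S/I on L2; bus BusRd Flush; mem=20
  op21 P2: store L3 := 23 → I/I/M on L3; bus BusUpgr; mem=85
  op22 P0: load  L3 → S/I/S on L3; bus BusRd Flush; mem=23
  op23 P2: load  L3 → S/I/S on L3; bus (none); mem=23
  op24 P2: store L4 := 65 → I/I/M on L4; bus BusRdX; mem=32
  op25 P2: load  L2 → S/S/S on L2; bus BusRd; mem=20
  op26 P0: load  L1 → M/I/I on L1; bus (none); mem=80
  op27 P1: load  L2 → S/S/S on L2; bus (none); mem=20

bus = BusRd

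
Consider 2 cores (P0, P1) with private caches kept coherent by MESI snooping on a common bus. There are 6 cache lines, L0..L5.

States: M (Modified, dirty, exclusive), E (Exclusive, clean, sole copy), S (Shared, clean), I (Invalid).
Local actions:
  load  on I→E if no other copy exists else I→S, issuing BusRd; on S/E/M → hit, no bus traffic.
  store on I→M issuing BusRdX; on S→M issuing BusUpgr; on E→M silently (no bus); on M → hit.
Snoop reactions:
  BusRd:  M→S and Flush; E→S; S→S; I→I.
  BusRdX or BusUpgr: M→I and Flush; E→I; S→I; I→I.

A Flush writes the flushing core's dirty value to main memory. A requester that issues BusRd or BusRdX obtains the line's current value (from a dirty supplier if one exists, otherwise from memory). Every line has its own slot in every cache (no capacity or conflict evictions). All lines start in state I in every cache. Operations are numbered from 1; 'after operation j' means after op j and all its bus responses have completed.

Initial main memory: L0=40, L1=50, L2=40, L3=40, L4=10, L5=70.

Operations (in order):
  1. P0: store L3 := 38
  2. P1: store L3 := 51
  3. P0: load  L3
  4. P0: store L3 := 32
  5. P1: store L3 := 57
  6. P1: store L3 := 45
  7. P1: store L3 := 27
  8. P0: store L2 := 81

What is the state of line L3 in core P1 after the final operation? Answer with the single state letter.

  op1 P0: store L3 := 38 → M/I on L3; bus BusRdX; mem=40
  op2 P1: store L3 := 51 → I/M on L3; bus BusRdX Flush; mem=38
  op3 P0: load  L3 → S/S on L3; bus BusRd Flush; mem=51
  op4 P0: store L3 := 32 → M/I on L3; bus BusUpgr; mem=51
  op5 P1: store L3 := 57 → I/M on L3; bus BusRdX Flush; mem=32
  op6 P1: store L3 := 45 → I/M on L3; bus (none); mem=32
  op7 P1: store L3 := 27 → I/M on L3; bus (none); mem=32
  op8 P0: store L2 := 81 → M/I on L2; bus BusRdX; mem=40

state = M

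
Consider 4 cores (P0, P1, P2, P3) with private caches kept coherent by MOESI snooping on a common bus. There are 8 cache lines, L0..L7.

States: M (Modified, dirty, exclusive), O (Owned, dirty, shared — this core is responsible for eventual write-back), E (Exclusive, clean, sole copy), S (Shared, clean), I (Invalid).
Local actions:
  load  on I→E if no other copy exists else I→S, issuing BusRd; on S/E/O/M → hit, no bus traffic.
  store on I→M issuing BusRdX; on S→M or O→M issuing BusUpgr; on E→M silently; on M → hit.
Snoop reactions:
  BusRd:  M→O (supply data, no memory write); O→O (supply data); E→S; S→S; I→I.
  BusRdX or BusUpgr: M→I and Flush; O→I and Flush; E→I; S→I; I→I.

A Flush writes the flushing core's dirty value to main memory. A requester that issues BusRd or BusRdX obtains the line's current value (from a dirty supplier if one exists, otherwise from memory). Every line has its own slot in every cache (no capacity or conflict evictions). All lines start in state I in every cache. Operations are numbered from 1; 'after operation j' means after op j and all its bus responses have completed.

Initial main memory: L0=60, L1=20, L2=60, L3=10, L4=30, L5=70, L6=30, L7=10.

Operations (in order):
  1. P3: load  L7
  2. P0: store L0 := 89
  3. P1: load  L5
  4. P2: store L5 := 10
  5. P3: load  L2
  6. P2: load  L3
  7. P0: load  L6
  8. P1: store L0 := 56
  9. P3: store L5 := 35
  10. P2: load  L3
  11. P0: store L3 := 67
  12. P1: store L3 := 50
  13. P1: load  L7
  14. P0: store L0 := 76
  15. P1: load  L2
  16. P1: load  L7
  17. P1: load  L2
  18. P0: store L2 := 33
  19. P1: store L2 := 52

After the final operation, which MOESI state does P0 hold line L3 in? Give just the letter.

[1] P3: load  L7 | P0:I, P1:I, P2:I, P3:E(10) | bus: BusRd
[2] P0: store L0 := 89 | P0:M(89), P1:I, P2:I, P3:I | bus: BusRdX
[3] P1: load  L5 | P0:I, P1:E(70), P2:I, P3:I | bus: BusRd
[4] P2: store L5 := 10 | P0:I, P1:I, P2:M(10), P3:I | bus: BusRdX
[5] P3: load  L2 | P0:I, P1:I, P2:I, P3:E(60) | bus: BusRd
[6] P2: load  L3 | P0:I, P1:I, P2:E(10), P3:I | bus: BusRd
[7] P0: load  L6 | P0:E(30), P1:I, P2:I, P3:I | bus: BusRd
[8] P1: store L0 := 56 | P0:I, P1:M(56), P2:I, P3:I | bus: BusRdX,Flush
[9] P3: store L5 := 35 | P0:I, P1:I, P2:I, P3:M(35) | bus: BusRdX,Flush
[10] P2: load  L3 | P0:I, P1:I, P2:E(10), P3:I | bus: none
[11] P0: store L3 := 67 | P0:M(67), P1:I, P2:I, P3:I | bus: BusRdX
[12] P1: store L3 := 50 | P0:I, P1:M(50), P2:I, P3:I | bus: BusRdX,Flush
[13] P1: load  L7 | P0:I, P1:S(10), P2:I, P3:S(10) | bus: BusRd
[14] P0: store L0 := 76 | P0:M(76), P1:I, P2:I, P3:I | bus: BusRdX,Flush
[15] P1: load  L2 | P0:I, P1:S(60), P2:I, P3:S(60) | bus: BusRd
[16] P1: load  L7 | P0:I, P1:S(10), P2:I, P3:S(10) | bus: none
[17] P1: load  L2 | P0:I, P1:S(60), P2:I, P3:S(60) | bus: none
[18] P0: store L2 := 33 | P0:M(33), P1:I, P2:I, P3:I | bus: BusRdX
[19] P1: store L2 := 52 | P0:I, P1:M(52), P2:I, P3:I | bus: BusRdX,Flush

state = I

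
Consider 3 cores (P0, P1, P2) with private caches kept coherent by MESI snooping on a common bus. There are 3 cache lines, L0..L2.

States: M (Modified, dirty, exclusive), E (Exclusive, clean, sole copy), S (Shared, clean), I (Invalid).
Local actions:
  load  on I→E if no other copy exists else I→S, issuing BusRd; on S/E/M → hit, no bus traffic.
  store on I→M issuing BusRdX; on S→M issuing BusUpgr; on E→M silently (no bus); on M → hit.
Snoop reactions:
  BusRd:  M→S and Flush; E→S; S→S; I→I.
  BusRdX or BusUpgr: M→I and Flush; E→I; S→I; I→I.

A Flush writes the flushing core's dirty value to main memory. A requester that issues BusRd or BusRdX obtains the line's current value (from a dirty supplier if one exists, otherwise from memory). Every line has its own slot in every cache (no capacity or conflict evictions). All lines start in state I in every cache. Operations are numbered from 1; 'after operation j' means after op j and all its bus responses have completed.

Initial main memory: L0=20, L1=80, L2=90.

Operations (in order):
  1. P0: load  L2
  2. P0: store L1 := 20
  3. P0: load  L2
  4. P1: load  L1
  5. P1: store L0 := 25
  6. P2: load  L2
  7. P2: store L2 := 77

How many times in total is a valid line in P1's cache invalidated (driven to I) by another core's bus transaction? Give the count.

  op1 P0: load  L2 → E/I/I on L2; bus BusRd; mem=90
  op2 P0: store L1 := 20 → M/I/I on L1; bus BusRdX; mem=80
  op3 P0: load  L2 → E/I/I on L2; bus (none); mem=90
  op4 P1: load  L1 → S/S/I on L1; bus BusRd Flush; mem=20
  op5 P1: store L0 := 25 → I/M/I on L0; bus BusRdX; mem=20
  op6 P2: load  L2 → S/I/S on L2; bus BusRd; mem=90
  op7 P2: store L2 := 77 → I/I/M on L2; bus BusUpgr; mem=90

invalidations = 0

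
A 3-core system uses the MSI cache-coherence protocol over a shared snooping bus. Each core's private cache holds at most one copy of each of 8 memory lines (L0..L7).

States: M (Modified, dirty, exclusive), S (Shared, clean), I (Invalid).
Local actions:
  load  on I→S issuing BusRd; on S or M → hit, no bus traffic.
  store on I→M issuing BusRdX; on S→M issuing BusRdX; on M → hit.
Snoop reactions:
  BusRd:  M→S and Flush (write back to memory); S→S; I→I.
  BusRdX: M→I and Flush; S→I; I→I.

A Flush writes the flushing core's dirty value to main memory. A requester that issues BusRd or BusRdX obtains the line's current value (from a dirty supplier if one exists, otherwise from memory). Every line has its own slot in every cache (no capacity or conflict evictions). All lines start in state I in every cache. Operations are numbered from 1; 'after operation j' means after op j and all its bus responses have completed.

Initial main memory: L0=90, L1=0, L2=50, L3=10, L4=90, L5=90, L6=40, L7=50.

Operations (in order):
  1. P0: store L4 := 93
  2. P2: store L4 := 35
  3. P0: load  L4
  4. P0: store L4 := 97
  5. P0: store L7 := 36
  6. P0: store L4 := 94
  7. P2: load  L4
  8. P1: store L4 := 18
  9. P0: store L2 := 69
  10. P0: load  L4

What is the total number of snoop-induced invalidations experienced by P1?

invalidations = 0

step 1: P0: store L4 := 93  ⟶  MII  (L4)  txn=BusRdX  M[L4]=90
step 2: P2: store L4 := 35  ⟶  IIM  (L4)  txn=BusRdX+Flush  M[L4]=93
step 3: P0: load  L4  ⟶  SIS  (L4)  txn=BusRd+Flush  M[L4]=35
step 4: P0: store L4 := 97  ⟶  MII  (L4)  txn=BusRdX  M[L4]=35
step 5: P0: store L7 := 36  ⟶  MII  (L7)  txn=BusRdX  M[L7]=50
step 6: P0: store L4 := 94  ⟶  MII  (L4)  txn=∅  M[L4]=35
step 7: P2: load  L4  ⟶  SIS  (L4)  txn=BusRd+Flush  M[L4]=94
step 8: P1: store L4 := 18  ⟶  IMI  (L4)  txn=BusRdX  M[L4]=94
step 9: P0: store L2 := 69  ⟶  MII  (L2)  txn=BusRdX  M[L2]=50
step 10: P0: load  L4  ⟶  SSI  (L4)  txn=BusRd+Flush  M[L4]=18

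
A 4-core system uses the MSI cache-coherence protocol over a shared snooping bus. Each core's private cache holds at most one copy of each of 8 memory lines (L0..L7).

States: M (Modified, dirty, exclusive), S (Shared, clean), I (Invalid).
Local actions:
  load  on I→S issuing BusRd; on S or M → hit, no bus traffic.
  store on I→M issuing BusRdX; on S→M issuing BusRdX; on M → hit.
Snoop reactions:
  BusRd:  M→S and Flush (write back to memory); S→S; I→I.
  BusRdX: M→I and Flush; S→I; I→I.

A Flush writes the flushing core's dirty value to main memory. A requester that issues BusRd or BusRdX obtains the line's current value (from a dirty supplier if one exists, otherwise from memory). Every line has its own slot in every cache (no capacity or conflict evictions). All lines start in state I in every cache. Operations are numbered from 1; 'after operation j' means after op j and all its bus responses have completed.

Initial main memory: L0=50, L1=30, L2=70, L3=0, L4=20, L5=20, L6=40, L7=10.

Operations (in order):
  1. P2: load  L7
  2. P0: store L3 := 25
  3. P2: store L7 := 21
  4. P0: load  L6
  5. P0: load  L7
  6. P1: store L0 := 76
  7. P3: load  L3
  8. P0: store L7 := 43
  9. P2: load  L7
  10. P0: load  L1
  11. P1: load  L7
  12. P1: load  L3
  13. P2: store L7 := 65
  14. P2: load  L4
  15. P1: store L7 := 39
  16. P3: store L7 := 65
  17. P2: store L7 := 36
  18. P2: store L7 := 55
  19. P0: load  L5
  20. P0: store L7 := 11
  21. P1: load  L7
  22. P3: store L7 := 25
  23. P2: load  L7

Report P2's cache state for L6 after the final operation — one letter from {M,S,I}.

state = I

1. P2: load  L7  bus=[BusRd]  L7: P0=I P1=I P2=S P3=I  mem[L7]=10
2. P0: store L3 := 25  bus=[BusRdX]  L3: P0=M P1=I P2=I P3=I  mem[L3]=0
3. P2: store L7 := 21  bus=[BusRdX]  L7: P0=I P1=I P2=M P3=I  mem[L7]=10
4. P0: load  L6  bus=[BusRd]  L6: P0=S P1=I P2=I P3=I  mem[L6]=40
5. P0: load  L7  bus=[BusRd,Flush]  L7: P0=S P1=I P2=S P3=I  mem[L7]=21
6. P1: store L0 := 76  bus=[BusRdX]  L0: P0=I P1=M P2=I P3=I  mem[L0]=50
7. P3: load  L3  bus=[BusRd,Flush]  L3: P0=S P1=I P2=I P3=S  mem[L3]=25
8. P0: store L7 := 43  bus=[BusRdX]  L7: P0=M P1=I P2=I P3=I  mem[L7]=21
9. P2: load  L7  bus=[BusRd,Flush]  L7: P0=S P1=I P2=S P3=I  mem[L7]=43
10. P0: load  L1  bus=[BusRd]  L1: P0=S P1=I P2=I P3=I  mem[L1]=30
11. P1: load  L7  bus=[BusRd]  L7: P0=S P1=S P2=S P3=I  mem[L7]=43
12. P1: load  L3  bus=[BusRd]  L3: P0=S P1=S P2=I P3=S  mem[L3]=25
13. P2: store L7 := 65  bus=[BusRdX]  L7: P0=I P1=I P2=M P3=I  mem[L7]=43
14. P2: load  L4  bus=[BusRd]  L4: P0=I P1=I P2=S P3=I  mem[L4]=20
15. P1: store L7 := 39  bus=[BusRdX,Flush]  L7: P0=I P1=M P2=I P3=I  mem[L7]=65
16. P3: store L7 := 65  bus=[BusRdX,Flush]  L7: P0=I P1=I P2=I P3=M  mem[L7]=39
17. P2: store L7 := 36  bus=[BusRdX,Flush]  L7: P0=I P1=I P2=M P3=I  mem[L7]=65
18. P2: store L7 := 55  bus=[-]  L7: P0=I P1=I P2=M P3=I  mem[L7]=65
19. P0: load  L5  bus=[BusRd]  L5: P0=S P1=I P2=I P3=I  mem[L5]=20
20. P0: store L7 := 11  bus=[BusRdX,Flush]  L7: P0=M P1=I P2=I P3=I  mem[L7]=55
21. P1: load  L7  bus=[BusRd,Flush]  L7: P0=S P1=S P2=I P3=I  mem[L7]=11
22. P3: store L7 := 25  bus=[BusRdX]  L7: P0=I P1=I P2=I P3=M  mem[L7]=11
23. P2: load  L7  bus=[BusRd,Flush]  L7: P0=I P1=I P2=S P3=S  mem[L7]=25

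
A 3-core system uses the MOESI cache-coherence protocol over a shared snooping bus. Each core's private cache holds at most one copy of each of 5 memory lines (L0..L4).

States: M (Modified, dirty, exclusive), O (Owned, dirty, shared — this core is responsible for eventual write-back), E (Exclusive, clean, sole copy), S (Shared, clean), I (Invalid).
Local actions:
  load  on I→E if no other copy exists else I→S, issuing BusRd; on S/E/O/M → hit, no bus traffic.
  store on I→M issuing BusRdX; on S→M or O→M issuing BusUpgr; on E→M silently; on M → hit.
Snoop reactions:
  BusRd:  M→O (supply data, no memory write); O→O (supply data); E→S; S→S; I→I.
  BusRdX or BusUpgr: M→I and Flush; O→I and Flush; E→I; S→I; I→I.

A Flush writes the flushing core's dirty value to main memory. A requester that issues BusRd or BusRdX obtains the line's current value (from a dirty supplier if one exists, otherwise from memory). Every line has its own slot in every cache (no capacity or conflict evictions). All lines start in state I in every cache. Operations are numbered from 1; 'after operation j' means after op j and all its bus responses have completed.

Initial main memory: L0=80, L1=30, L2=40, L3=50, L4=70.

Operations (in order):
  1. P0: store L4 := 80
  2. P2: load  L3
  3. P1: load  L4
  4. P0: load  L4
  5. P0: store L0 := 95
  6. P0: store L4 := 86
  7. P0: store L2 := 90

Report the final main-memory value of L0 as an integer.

step 1: P0: store L4 := 80  ⟶  MII  (L4)  txn=BusRdX  M[L4]=70
step 2: P2: load  L3  ⟶  IIE  (L3)  txn=BusRd  M[L3]=50
step 3: P1: load  L4  ⟶  OSI  (L4)  txn=BusRd  M[L4]=70
step 4: P0: load  L4  ⟶  OSI  (L4)  txn=∅  M[L4]=70
step 5: P0: store L0 := 95  ⟶  MII  (L0)  txn=BusRdX  M[L0]=80
step 6: P0: store L4 := 86  ⟶  MII  (L4)  txn=BusUpgr  M[L4]=70
step 7: P0: store L2 := 90  ⟶  MII  (L2)  txn=BusRdX  M[L2]=40

memory[L0] = 80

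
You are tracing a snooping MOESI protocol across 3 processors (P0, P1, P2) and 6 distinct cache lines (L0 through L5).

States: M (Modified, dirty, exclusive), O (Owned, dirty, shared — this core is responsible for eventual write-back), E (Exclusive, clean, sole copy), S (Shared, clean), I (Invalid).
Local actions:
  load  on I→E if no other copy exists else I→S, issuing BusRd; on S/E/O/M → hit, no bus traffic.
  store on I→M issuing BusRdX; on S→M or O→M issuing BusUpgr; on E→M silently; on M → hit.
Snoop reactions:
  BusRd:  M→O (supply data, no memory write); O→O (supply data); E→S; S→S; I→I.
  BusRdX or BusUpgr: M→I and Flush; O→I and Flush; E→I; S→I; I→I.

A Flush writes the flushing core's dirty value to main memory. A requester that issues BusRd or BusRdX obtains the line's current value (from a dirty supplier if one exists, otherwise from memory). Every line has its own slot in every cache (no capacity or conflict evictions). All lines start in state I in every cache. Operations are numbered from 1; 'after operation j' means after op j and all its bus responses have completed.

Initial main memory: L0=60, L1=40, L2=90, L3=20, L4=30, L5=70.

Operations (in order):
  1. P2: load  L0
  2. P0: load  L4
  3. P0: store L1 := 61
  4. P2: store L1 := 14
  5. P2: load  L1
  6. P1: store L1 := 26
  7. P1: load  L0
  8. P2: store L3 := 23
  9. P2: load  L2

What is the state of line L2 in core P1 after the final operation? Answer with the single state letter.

state = I

1. P2: load  L0  bus=[BusRd]  L0: P0=I P1=I P2=E  mem[L0]=60
2. P0: load  L4  bus=[BusRd]  L4: P0=E P1=I P2=I  mem[L4]=30
3. P0: store L1 := 61  bus=[BusRdX]  L1: P0=M P1=I P2=I  mem[L1]=40
4. P2: store L1 := 14  bus=[BusRdX,Flush]  L1: P0=I P1=I P2=M  mem[L1]=61
5. P2: load  L1  bus=[-]  L1: P0=I P1=I P2=M  mem[L1]=61
6. P1: store L1 := 26  bus=[BusRdX,Flush]  L1: P0=I P1=M P2=I  mem[L1]=14
7. P1: load  L0  bus=[BusRd]  L0: P0=I P1=S P2=S  mem[L0]=60
8. P2: store L3 := 23  bus=[BusRdX]  L3: P0=I P1=I P2=M  mem[L3]=20
9. P2: load  L2  bus=[BusRd]  L2: P0=I P1=I P2=E  mem[L2]=90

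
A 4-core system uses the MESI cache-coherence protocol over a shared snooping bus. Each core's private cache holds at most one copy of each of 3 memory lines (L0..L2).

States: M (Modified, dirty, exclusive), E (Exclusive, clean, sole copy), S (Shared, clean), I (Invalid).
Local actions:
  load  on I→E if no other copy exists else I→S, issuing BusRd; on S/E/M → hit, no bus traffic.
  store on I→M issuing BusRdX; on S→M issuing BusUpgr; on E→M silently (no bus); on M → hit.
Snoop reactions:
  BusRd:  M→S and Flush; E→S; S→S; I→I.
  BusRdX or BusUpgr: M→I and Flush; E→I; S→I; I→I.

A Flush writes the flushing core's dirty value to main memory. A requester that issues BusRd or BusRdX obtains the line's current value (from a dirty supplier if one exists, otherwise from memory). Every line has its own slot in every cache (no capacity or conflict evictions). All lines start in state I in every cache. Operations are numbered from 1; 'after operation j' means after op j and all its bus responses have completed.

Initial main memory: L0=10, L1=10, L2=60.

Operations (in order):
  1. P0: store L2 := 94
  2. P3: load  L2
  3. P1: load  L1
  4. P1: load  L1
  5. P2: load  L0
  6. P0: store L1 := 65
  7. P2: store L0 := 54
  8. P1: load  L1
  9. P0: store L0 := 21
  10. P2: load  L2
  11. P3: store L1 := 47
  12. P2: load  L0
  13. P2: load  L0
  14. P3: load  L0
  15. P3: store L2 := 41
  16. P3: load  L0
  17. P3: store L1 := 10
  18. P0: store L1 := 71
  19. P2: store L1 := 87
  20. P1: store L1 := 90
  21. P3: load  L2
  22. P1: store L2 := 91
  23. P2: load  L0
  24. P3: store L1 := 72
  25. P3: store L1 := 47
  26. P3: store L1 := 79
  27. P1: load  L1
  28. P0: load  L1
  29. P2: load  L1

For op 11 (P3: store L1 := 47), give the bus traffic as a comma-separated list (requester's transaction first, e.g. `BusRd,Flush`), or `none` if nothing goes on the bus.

bus = BusRdX

  op1 P0: store L2 := 94 → M/I/I/I on L2; bus BusRdX; mem=60
  op2 P3: load  L2 → S/I/I/S on L2; bus BusRd Flush; mem=94
  op3 P1: load  L1 → I/E/I/I on L1; bus BusRd; mem=10
  op4 P1: load  L1 → I/E/I/I on L1; bus (none); mem=10
  op5 P2: load  L0 → I/I/E/I on L0; bus BusRd; mem=10
  op6 P0: store L1 := 65 → M/I/I/I on L1; bus BusRdX; mem=10
  op7 P2: store L0 := 54 → I/I/M/I on L0; bus (none); mem=10
  op8 P1: load  L1 → S/S/I/I on L1; bus BusRd Flush; mem=65
  op9 P0: store L0 := 21 → M/I/I/I on L0; bus BusRdX Flush; mem=54
  op10 P2: load  L2 → S/I/S/S on L2; bus BusRd; mem=94
  op11 P3: store L1 := 47 → I/I/I/M on L1; bus BusRdX; mem=65
  op12 P2: load  L0 → S/I/S/I on L0; bus BusRd Flush; mem=21
  op13 P2: load  L0 → S/I/S/I on L0; bus (none); mem=21
  op14 P3: load  L0 → S/I/S/S on L0; bus BusRd; mem=21
  op15 P3: store L2 := 41 → I/I/I/M on L2; bus BusUpgr; mem=94
  op16 P3: load  L0 → S/I/S/S on L0; bus (none); mem=21
  op17 P3: store L1 := 10 → I/I/I/M on L1; bus (none); mem=65
  op18 P0: store L1 := 71 → M/I/I/I on L1; bus BusRdX Flush; mem=10
  op19 P2: store L1 := 87 → I/I/M/I on L1; bus BusRdX Flush; mem=71
  op20 P1: store L1 := 90 → I/M/I/I on L1; bus BusRdX Flush; mem=87
  op21 P3: load  L2 → I/I/I/M on L2; bus (none); mem=94
  op22 P1: store L2 := 91 → I/M/I/I on L2; bus BusRdX Flush; mem=41
  op23 P2: load  L0 → S/I/S/S on L0; bus (none); mem=21
  op24 P3: store L1 := 72 → I/I/I/M on L1; bus BusRdX Flush; mem=90
  op25 P3: store L1 := 47 → I/I/I/M on L1; bus (none); mem=90
  op26 P3: store L1 := 79 → I/I/I/M on L1; bus (none); mem=90
  op27 P1: load  L1 → I/S/I/S on L1; bus BusRd Flush; mem=79
  op28 P0: load  L1 → S/S/I/S on L1; bus BusRd; mem=79
  op29 P2: load  L1 → S/S/S/S on L1; bus BusRd; mem=79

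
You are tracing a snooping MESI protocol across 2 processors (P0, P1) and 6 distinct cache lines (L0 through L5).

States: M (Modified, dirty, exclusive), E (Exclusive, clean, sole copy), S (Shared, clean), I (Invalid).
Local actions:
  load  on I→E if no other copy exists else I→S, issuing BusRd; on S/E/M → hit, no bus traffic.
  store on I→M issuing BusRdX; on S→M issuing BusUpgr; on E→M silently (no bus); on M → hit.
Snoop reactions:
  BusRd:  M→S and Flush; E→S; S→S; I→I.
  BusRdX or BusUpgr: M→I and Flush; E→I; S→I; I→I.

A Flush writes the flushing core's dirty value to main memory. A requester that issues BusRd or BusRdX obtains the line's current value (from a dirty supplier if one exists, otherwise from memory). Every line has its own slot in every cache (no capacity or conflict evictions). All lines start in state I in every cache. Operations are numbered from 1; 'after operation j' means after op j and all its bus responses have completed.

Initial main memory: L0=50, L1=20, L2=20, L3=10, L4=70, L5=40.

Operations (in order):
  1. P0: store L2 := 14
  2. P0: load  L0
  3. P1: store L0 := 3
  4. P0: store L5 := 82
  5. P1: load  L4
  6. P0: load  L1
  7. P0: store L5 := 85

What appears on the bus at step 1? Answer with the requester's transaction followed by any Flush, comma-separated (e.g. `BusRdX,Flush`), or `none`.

  op1 P0: store L2 := 14 → M/I on L2; bus BusRdX; mem=20
  op2 P0: load  L0 → E/I on L0; bus BusRd; mem=50
  op3 P1: store L0 := 3 → I/M on L0; bus BusRdX; mem=50
  op4 P0: store L5 := 82 → M/I on L5; bus BusRdX; mem=40
  op5 P1: load  L4 → I/E on L4; bus BusRd; mem=70
  op6 P0: load  L1 → E/I on L1; bus BusRd; mem=20
  op7 P0: store L5 := 85 → M/I on L5; bus (none); mem=40

bus = BusRdX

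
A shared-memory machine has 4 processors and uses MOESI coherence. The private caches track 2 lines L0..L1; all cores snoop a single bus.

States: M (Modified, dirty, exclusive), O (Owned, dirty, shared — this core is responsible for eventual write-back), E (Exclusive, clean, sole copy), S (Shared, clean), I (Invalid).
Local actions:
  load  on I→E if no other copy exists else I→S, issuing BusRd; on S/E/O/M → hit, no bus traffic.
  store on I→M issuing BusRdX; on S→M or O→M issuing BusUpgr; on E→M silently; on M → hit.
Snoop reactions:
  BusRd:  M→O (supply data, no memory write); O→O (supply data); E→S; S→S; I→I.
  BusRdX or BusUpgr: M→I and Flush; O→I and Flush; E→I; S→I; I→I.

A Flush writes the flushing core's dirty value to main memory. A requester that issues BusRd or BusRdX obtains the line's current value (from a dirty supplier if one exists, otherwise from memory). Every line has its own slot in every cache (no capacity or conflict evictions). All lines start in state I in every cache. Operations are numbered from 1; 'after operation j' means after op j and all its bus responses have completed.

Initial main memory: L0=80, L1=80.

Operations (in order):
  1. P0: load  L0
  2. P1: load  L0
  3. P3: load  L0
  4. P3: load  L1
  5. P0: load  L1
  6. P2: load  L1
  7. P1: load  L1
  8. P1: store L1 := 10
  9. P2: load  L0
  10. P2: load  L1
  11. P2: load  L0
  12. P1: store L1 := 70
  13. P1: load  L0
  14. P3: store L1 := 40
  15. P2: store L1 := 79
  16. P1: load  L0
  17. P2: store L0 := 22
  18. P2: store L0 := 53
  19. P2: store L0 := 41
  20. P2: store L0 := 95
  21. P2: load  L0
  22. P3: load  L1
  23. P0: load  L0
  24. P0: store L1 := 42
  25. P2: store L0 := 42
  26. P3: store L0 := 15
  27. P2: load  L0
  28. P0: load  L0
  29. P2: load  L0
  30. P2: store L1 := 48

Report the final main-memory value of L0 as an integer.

memory[L0] = 42

1. P0: load  L0  bus=[BusRd]  L0: P0=E P1=I P2=I P3=I  mem[L0]=80
2. P1: load  L0  bus=[BusRd]  L0: P0=S P1=S P2=I P3=I  mem[L0]=80
3. P3: load  L0  bus=[BusRd]  L0: P0=S P1=S P2=I P3=S  mem[L0]=80
4. P3: load  L1  bus=[BusRd]  L1: P0=I P1=I P2=I P3=E  mem[L1]=80
5. P0: load  L1  bus=[BusRd]  L1: P0=S P1=I P2=I P3=S  mem[L1]=80
6. P2: load  L1  bus=[BusRd]  L1: P0=S P1=I P2=S P3=S  mem[L1]=80
7. P1: load  L1  bus=[BusRd]  L1: P0=S P1=S P2=S P3=S  mem[L1]=80
8. P1: store L1 := 10  bus=[BusUpgr]  L1: P0=I P1=M P2=I P3=I  mem[L1]=80
9. P2: load  L0  bus=[BusRd]  L0: P0=S P1=S P2=S P3=S  mem[L0]=80
10. P2: load  L1  bus=[BusRd]  L1: P0=I P1=O P2=S P3=I  mem[L1]=80
11. P2: load  L0  bus=[-]  L0: P0=S P1=S P2=S P3=S  mem[L0]=80
12. P1: store L1 := 70  bus=[BusUpgr]  L1: P0=I P1=M P2=I P3=I  mem[L1]=80
13. P1: load  L0  bus=[-]  L0: P0=S P1=S P2=S P3=S  mem[L0]=80
14. P3: store L1 := 40  bus=[BusRdX,Flush]  L1: P0=I P1=I P2=I P3=M  mem[L1]=70
15. P2: store L1 := 79  bus=[BusRdX,Flush]  L1: P0=I P1=I P2=M P3=I  mem[L1]=40
16. P1: load  L0  bus=[-]  L0: P0=S P1=S P2=S P3=S  mem[L0]=80
17. P2: store L0 := 22  bus=[BusUpgr]  L0: P0=I P1=I P2=M P3=I  mem[L0]=80
18. P2: store L0 := 53  bus=[-]  L0: P0=I P1=I P2=M P3=I  mem[L0]=80
19. P2: store L0 := 41  bus=[-]  L0: P0=I P1=I P2=M P3=I  mem[L0]=80
20. P2: store L0 := 95  bus=[-]  L0: P0=I P1=I P2=M P3=I  mem[L0]=80
21. P2: load  L0  bus=[-]  L0: P0=I P1=I P2=M P3=I  mem[L0]=80
22. P3: load  L1  bus=[BusRd]  L1: P0=I P1=I P2=O P3=S  mem[L1]=40
23. P0: load  L0  bus=[BusRd]  L0: P0=S P1=I P2=O P3=I  mem[L0]=80
24. P0: store L1 := 42  bus=[BusRdX,Flush]  L1: P0=M P1=I P2=I P3=I  mem[L1]=79
25. P2: store L0 := 42  bus=[BusUpgr]  L0: P0=I P1=I P2=M P3=I  mem[L0]=80
26. P3: store L0 := 15  bus=[BusRdX,Flush]  L0: P0=I P1=I P2=I P3=M  mem[L0]=42
27. P2: load  L0  bus=[BusRd]  L0: P0=I P1=I P2=S P3=O  mem[L0]=42
28. P0: load  L0  bus=[BusRd]  L0: P0=S P1=I P2=S P3=O  mem[L0]=42
29. P2: load  L0  bus=[-]  L0: P0=S P1=I P2=S P3=O  mem[L0]=42
30. P2: store L1 := 48  bus=[BusRdX,Flush]  L1: P0=I P1=I P2=M P3=I  mem[L1]=42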